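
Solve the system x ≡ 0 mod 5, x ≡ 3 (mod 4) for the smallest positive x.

15

x ≡ 3 (mod 4) gives x ∈ {3, 7, 11, 15}.
The first of these with x mod 5 = 0 is 15.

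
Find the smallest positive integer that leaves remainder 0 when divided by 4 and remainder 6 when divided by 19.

44

x ≡ 0 (mod 4) gives x ∈ {0, 4, 8, 12, 16, 20, 24, 28, …}.
The first of these with x mod 19 = 6 is 44.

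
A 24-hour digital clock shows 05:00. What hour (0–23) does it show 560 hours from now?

560 mod 24 = 8 (since 23·24 = 552).
(5 + 8) mod 24 = 13.

13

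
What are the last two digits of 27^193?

Square-and-reduce mod 100: 27^1≡27, 27^2≡29, 27^4≡41, 27^8≡81, 27^16≡61, 27^32≡21, 27^64≡41, 27^128≡81.
Since 193 = 1 + 64 + 128 in binary, 27^193 ≡ 27·41·81 ≡ 67 (mod 100).

67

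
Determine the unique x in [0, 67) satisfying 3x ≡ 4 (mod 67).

3⁻¹ ≡ 45 (mod 67) because 3·45 = 135 = 2·67 + 1.
Multiplying both sides by 45: x ≡ 45·4 = 180 ≡ 46 (mod 67).

46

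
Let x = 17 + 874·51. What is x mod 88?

63

874·51 = 44574.
44574 − 506·88 = 46, so 44574 ≡ 46 (mod 88).
(17 + 46) mod 88 = 63.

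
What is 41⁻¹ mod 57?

41·32 = 1312 = 23·57 + 1, so 41⁻¹ ≡ 32 (mod 57).

32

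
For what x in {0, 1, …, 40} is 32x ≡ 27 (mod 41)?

38

The inverse of 32 mod 41 is 9 (since 32·9 = 288 ≡ 1).
So x ≡ 9·27 = 243 ≡ 38 (mod 41).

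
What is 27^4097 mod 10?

7

Last digits of 7^n: 7, 9, 3, 1 (period 4).
4097 leaves remainder 1 on division by 4, so 27^4097 ends in 7.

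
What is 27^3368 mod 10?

Last digits of 7^n: 7, 9, 3, 1 (period 4).
3368 mod 4 = 0, so the last digit matches 7^4 = 1.

1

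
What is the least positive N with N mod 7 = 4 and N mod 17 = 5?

x ≡ 4 (mod 7) gives x ∈ {4, 11, 18, 25, 32, 39}.
The first of these with x mod 17 = 5 is 39.

39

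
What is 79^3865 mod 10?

Last digits of 9^n: 9, 1 (period 2).
3865 leaves remainder 1 on division by 2, so 79^3865 ends in 9.

9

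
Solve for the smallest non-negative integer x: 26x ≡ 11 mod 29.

26⁻¹ ≡ 19 (mod 29) because 26·19 = 494 = 17·29 + 1.
So x ≡ 19·11 = 209 ≡ 6 (mod 29).
Check: 26·6 = 156 = 5·29 + 11.

6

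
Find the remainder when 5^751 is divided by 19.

17

Square-and-reduce mod 19: 5^1≡5, 5^2≡6, 5^4≡17, 5^8≡4, 5^16≡16, 5^32≡9, 5^64≡5, 5^128≡6, 5^256≡17, 5^512≡4.
751 = 1 + 2 + 4 + 8 + 32 + 64 + 128 + 512, so 5^751 ≡ 5·6·17·4·9·5·6·4 ≡ 17 (mod 19).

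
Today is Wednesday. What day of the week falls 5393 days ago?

Sunday

5393 − 770·7 = 3, so 5393 ≡ 3 (mod 7).
Wednesday − 3 days → Sunday.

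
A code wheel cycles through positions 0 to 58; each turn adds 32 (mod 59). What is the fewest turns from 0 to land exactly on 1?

24

32·24 = 768 = 13·59 + 1, so 32⁻¹ ≡ 24 (mod 59).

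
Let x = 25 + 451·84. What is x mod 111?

451·84 = 37884.
37884 − 341·111 = 33, so 37884 ≡ 33 (mod 111).
(25 + 33) mod 111 = 58.

58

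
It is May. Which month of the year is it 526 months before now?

526 = 43·12 + 10, so 526 mod 12 = 10.
May − 10 months → July.

July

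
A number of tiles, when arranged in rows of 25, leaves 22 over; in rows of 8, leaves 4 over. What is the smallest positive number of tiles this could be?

Since 8·22 ≡ 1 (mod 25), take x = 4 + 8·((22−4)·22 mod 25) = 4 + 8·21 = 172.
Check: 172 mod 25 = 22, 172 mod 8 = 4.

172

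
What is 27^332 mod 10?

1

The units digit of 27^n cycles with period 4: 7, 9, 3, 1, …
332 mod 4 = 0, so the last digit matches 7^4 = 1.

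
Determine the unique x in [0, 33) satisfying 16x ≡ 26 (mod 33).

The inverse of 16 mod 33 is 31 (since 16·31 = 496 ≡ 1).
Multiplying both sides by 31: x ≡ 31·26 = 806 ≡ 14 (mod 33).

14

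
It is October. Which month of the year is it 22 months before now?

22 = 1·12 + 10, so 22 mod 12 = 10.
October − 10 months → December.

December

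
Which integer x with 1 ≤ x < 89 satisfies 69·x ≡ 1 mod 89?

89 = 1·69 + 20
69 = 3·20 + 9
20 = 2·9 + 2
9 = 4·2 + 1
2 = 2·1 + 0
Back-substituting gives 69·40 ≡ 1 (mod 89).

40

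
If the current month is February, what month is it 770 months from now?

Dividing 770 by 12 gives quotient 64 and remainder 2.
February + 2 months → April.

April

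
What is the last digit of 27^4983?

Last digits of 7^n: 7, 9, 3, 1 (period 4).
4983 mod 4 = 3, so the last digit matches 7^3 = 3.

3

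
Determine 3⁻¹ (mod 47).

16

47 = 15·3 + 2
3 = 1·2 + 1
2 = 2·1 + 0
Back-substituting gives 3·16 ≡ 1 (mod 47).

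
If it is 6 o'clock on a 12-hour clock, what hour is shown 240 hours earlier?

6

240 − 20·12 = 0, so 240 ≡ 0 (mod 12).
6 − 0 → 6 on a 12-hour dial.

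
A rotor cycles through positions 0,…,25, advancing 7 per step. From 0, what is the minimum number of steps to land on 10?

The inverse of 7 mod 26 is 15 (since 7·15 = 105 ≡ 1).
So x ≡ 15·10 = 150 ≡ 20 (mod 26).
Check: 7·20 = 140 = 5·26 + 10.

20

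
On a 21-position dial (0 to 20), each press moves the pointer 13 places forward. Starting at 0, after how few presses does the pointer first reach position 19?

13⁻¹ ≡ 13 (mod 21) because 13·13 = 169 = 8·21 + 1.
So x ≡ 13·19 = 247 ≡ 16 (mod 21).

16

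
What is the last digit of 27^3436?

Powers of 7 mod 10 repeat with period 4: 7, 9, 3, 1.
3436 mod 4 = 0, so the last digit matches 7^4 = 1.

1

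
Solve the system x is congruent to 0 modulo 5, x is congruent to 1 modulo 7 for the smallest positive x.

x ≡ 0 (mod 5) gives x ∈ {0, 5, 10, 15}.
The first of these with x mod 7 = 1 is 15.

15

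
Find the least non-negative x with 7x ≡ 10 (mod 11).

3

The inverse of 7 mod 11 is 8 (since 7·8 = 56 ≡ 1).
Multiplying both sides by 8: x ≡ 8·10 = 80 ≡ 3 (mod 11).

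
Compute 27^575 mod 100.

Successive squares of 27 mod 100: 27^1≡27, 27^2≡29, 27^4≡41, 27^8≡81, 27^16≡61, 27^32≡21, 27^64≡41, 27^128≡81, 27^256≡61, 27^512≡21.
575 = 1 + 2 + 4 + 8 + 16 + 32 + 512, so 27^575 ≡ 27·29·41·81·61·21·21 ≡ 43 (mod 100).

43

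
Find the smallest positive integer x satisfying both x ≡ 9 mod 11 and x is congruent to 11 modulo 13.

x ≡ 9 (mod 11) gives x ∈ {9, 20, 31, 42, 53, 64, 75, 86, …}.
The first of these with x mod 13 = 11 is 141.

141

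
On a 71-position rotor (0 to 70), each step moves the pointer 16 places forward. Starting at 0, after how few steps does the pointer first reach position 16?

1

The inverse of 16 mod 71 is 40 (since 16·40 = 640 ≡ 1).
So x ≡ 40·16 = 640 ≡ 1 (mod 71).
Check: 16·1 = 16 = 0·71 + 16.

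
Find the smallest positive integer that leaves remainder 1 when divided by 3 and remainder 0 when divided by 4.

Since 4·1 ≡ 1 (mod 3), take x = 0 + 4·((1−0)·1 mod 3) = 0 + 4·1 = 4.
Check: 4 mod 3 = 1, 4 mod 4 = 0.

4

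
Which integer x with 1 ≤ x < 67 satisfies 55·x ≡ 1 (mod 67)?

67 = 1·55 + 12
55 = 4·12 + 7
12 = 1·7 + 5
7 = 1·5 + 2
5 = 2·2 + 1
2 = 2·1 + 0
Back-substituting gives 55·39 ≡ 1 (mod 67).

39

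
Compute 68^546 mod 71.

Successive squares of 68 mod 71: 68^1≡68, 68^2≡9, 68^4≡10, 68^8≡29, 68^16≡60, 68^32≡50, 68^64≡15, 68^128≡12, 68^256≡2, 68^512≡4.
546 = 2 + 32 + 512, so 68^546 ≡ 9·50·4 ≡ 25 (mod 71).

25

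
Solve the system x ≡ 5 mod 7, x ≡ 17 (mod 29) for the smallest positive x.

x ≡ 5 (mod 7) gives x ∈ {5, 12, 19, 26, 33, 40, 47, 54, …}.
The first of these with x mod 29 = 17 is 75.

75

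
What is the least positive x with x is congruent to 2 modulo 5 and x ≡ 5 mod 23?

x ≡ 2 (mod 5) gives x ∈ {2, 7, 12, 17, 22, 27, 32, 37, …}.
The first of these with x mod 23 = 5 is 97.

97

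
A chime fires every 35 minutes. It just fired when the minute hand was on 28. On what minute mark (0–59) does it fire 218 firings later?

218·35 = 7630.
Dividing 7630 by 60 gives quotient 127 and remainder 10.
(28 + 10) mod 60 = 38.

38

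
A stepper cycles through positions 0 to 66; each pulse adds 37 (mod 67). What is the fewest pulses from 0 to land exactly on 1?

29

67 = 1·37 + 30
37 = 1·30 + 7
30 = 4·7 + 2
7 = 3·2 + 1
2 = 2·1 + 0
Back-substituting gives 37·29 ≡ 1 (mod 67).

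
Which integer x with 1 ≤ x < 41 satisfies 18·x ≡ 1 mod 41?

16

41 = 2·18 + 5
18 = 3·5 + 3
5 = 1·3 + 2
3 = 1·2 + 1
2 = 2·1 + 0
Back-substituting gives 18·16 ≡ 1 (mod 41).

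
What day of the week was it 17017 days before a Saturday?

Dividing 17017 by 7 gives quotient 2431 and remainder 0.
Saturday − 0 days → Saturday.

Saturday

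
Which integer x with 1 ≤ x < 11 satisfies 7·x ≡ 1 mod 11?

8

11 = 1·7 + 4
7 = 1·4 + 3
4 = 1·3 + 1
3 = 3·1 + 0
Back-substituting gives 7·8 ≡ 1 (mod 11).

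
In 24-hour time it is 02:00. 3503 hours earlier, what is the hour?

3

3503 = 145·24 + 23, so 3503 mod 24 = 23.
(2 − 23) mod 24 = 3.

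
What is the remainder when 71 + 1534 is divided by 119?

1534 = 12·119 + 106, so 1534 mod 119 = 106.
(71 + 106) mod 119 = 58.

58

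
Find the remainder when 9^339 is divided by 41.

32

Square-and-reduce mod 41: 9^1≡9, 9^2≡40, 9^4≡1, 9^8≡1, 9^16≡1, 9^32≡1, 9^64≡1, 9^128≡1, 9^256≡1.
339 = 1 + 2 + 16 + 64 + 256, so 9^339 ≡ 9·40·1·1·1 ≡ 32 (mod 41).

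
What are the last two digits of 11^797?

71

By repeated squaring mod 100: 11^1≡11, 11^2≡21, 11^4≡41, 11^8≡81, 11^16≡61, 11^32≡21, 11^64≡41, 11^128≡81, 11^256≡61, 11^512≡21.
797 = 1 + 4 + 8 + 16 + 256 + 512, so 11^797 ≡ 11·41·81·61·61·21 ≡ 71 (mod 100).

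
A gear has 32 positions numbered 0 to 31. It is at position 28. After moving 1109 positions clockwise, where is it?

17

1109 − 34·32 = 21, so 1109 ≡ 21 (mod 32).
(28 + 21) mod 32 = 17.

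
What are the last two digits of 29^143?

89

By repeated squaring mod 100: 29^1≡29, 29^2≡41, 29^4≡81, 29^8≡61, 29^16≡21, 29^32≡41, 29^64≡81, 29^128≡61.
143 = 1 + 2 + 4 + 8 + 128, so 29^143 ≡ 29·41·81·61·61 ≡ 89 (mod 100).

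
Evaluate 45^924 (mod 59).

17

Square-and-reduce mod 59: 45^1≡45, 45^2≡19, 45^4≡7, 45^8≡49, 45^16≡41, 45^32≡29, 45^64≡15, 45^128≡48, 45^256≡3, 45^512≡9.
924 = 4 + 8 + 16 + 128 + 256 + 512, so 45^924 ≡ 7·49·41·48·3·9 ≡ 17 (mod 59).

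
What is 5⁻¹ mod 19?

4

19 = 3·5 + 4
5 = 1·4 + 1
4 = 4·1 + 0
Back-substituting gives 5·4 ≡ 1 (mod 19).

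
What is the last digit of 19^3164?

1

Last digits of 9^n: 9, 1 (period 2).
3164 leaves remainder 0 on division by 2, so 19^3164 ends in 1.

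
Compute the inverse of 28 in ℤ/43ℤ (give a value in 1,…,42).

20

43 = 1·28 + 15
28 = 1·15 + 13
15 = 1·13 + 2
13 = 6·2 + 1
2 = 2·1 + 0
Back-substituting gives 28·20 ≡ 1 (mod 43).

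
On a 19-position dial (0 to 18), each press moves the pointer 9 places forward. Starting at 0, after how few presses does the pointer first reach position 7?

5

The inverse of 9 mod 19 is 17 (since 9·17 = 153 ≡ 1).
So x ≡ 17·7 = 119 ≡ 5 (mod 19).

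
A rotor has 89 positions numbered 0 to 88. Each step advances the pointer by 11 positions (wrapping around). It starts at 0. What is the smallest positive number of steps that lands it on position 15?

58

11⁻¹ ≡ 81 (mod 89) because 11·81 = 891 = 10·89 + 1.
So x ≡ 81·15 = 1215 ≡ 58 (mod 89).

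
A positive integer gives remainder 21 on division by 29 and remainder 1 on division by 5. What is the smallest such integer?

x ≡ 1 (mod 5) gives x ∈ {1, 6, 11, 16, 21}.
The first of these with x mod 29 = 21 is 21.

21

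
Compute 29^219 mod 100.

69

By repeated squaring mod 100: 29^1≡29, 29^2≡41, 29^4≡81, 29^8≡61, 29^16≡21, 29^32≡41, 29^64≡81, 29^128≡61.
Since 219 = 1 + 2 + 8 + 16 + 64 + 128 in binary, 29^219 ≡ 29·41·61·21·81·61 ≡ 69 (mod 100).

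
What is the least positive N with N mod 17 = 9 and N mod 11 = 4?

Since 11·14 ≡ 1 (mod 17), take x = 4 + 11·((9−4)·14 mod 17) = 4 + 11·2 = 26.
Check: 26 mod 17 = 9, 26 mod 11 = 4.

26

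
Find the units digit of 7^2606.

9

Last digits of 7^n: 7, 9, 3, 1 (period 4).
2606 mod 4 = 2, so the last digit matches 7^2 = 9.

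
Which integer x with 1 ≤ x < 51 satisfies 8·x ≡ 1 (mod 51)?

32

8·32 = 256 = 5·51 + 1, so 8⁻¹ ≡ 32 (mod 51).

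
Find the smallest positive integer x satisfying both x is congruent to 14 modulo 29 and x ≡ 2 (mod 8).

x ≡ 2 (mod 8) gives x ∈ {2, 10, 18, 26, 34, 42, 50, 58, …}.
The first of these with x mod 29 = 14 is 130.

130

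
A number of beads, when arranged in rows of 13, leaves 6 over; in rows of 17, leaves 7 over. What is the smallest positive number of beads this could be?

Since 17·10 ≡ 1 (mod 13), take x = 7 + 17·((6−7)·10 mod 13) = 7 + 17·3 = 58.
Check: 58 mod 13 = 6, 58 mod 17 = 7.

58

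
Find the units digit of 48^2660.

Last digits of 8^n: 8, 4, 2, 6 (period 4).
2660 leaves remainder 0 on division by 4, so 48^2660 ends in 6.

6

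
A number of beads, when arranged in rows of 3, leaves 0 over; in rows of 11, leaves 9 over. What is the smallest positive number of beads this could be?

9

Since 11·2 ≡ 1 (mod 3), take x = 9 + 11·((0−9)·2 mod 3) = 9 + 11·0 = 9.
Check: 9 mod 3 = 0, 9 mod 11 = 9.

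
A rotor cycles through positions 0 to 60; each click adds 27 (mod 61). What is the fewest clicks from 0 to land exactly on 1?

27·52 = 1404 = 23·61 + 1, so 27⁻¹ ≡ 52 (mod 61).

52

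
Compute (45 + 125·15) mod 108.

84

125·15 = 1875.
Dividing 1875 by 108 gives quotient 17 and remainder 39.
(45 + 39) mod 108 = 84.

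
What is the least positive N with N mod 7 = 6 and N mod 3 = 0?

6

Since 3·5 ≡ 1 (mod 7), take x = 0 + 3·((6−0)·5 mod 7) = 0 + 3·2 = 6.
Check: 6 mod 7 = 6, 6 mod 3 = 0.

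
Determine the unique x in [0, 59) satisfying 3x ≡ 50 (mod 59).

56

3⁻¹ ≡ 20 (mod 59) because 3·20 = 60 = 1·59 + 1.
So x ≡ 20·50 = 1000 ≡ 56 (mod 59).
Check: 3·56 = 168 = 2·59 + 50.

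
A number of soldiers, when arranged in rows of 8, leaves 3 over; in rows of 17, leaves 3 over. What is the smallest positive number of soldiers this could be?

3

Since 17·1 ≡ 1 (mod 8), take x = 3 + 17·((3−3)·1 mod 8) = 3 + 17·0 = 3.
Check: 3 mod 8 = 3, 3 mod 17 = 3.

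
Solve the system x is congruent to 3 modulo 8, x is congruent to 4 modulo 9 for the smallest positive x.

Since 9·1 ≡ 1 (mod 8), take x = 4 + 9·((3−4)·1 mod 8) = 4 + 9·7 = 67.
Check: 67 mod 8 = 3, 67 mod 9 = 4.

67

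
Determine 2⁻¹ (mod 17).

2·9 = 18 = 1·17 + 1, so 2⁻¹ ≡ 9 (mod 17).

9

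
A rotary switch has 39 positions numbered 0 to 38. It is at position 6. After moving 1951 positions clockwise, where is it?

1951 = 50·39 + 1, so 1951 mod 39 = 1.
(6 + 1) mod 39 = 7.

7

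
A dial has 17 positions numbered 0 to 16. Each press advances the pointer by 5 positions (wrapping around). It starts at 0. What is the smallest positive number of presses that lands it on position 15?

The inverse of 5 mod 17 is 7 (since 5·7 = 35 ≡ 1).
So x ≡ 7·15 = 105 ≡ 3 (mod 17).

3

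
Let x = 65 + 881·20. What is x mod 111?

881·20 = 17620.
17620 = 158·111 + 82, so 17620 mod 111 = 82.
(65 + 82) mod 111 = 36.

36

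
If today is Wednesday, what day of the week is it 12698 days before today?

Wednesday

12698 mod 7 = 0 (since 1814·7 = 12698).
Wednesday − 0 days → Wednesday.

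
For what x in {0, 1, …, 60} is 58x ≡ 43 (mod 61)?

58⁻¹ ≡ 20 (mod 61) because 58·20 = 1160 = 19·61 + 1.
Multiplying both sides by 20: x ≡ 20·43 = 860 ≡ 6 (mod 61).

6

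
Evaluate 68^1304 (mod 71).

16

Square-and-reduce mod 71: 68^1≡68, 68^2≡9, 68^4≡10, 68^8≡29, 68^16≡60, 68^32≡50, 68^64≡15, 68^128≡12, 68^256≡2, 68^512≡4, 68^1024≡16.
Since 1304 = 8 + 16 + 256 + 1024 in binary, 68^1304 ≡ 29·60·2·16 ≡ 16 (mod 71).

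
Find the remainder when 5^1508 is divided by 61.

Successive squares of 5 mod 61: 5^1≡5, 5^2≡25, 5^4≡15, 5^8≡42, 5^16≡56, 5^32≡25, 5^64≡15, 5^128≡42, 5^256≡56, 5^512≡25, 5^1024≡15.
Since 1508 = 4 + 32 + 64 + 128 + 256 + 1024 in binary, 5^1508 ≡ 15·25·15·42·56·15 ≡ 42 (mod 61).

42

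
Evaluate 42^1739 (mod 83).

By repeated squaring mod 83: 42^1≡42, 42^2≡21, 42^4≡26, 42^8≡12, 42^16≡61, 42^32≡69, 42^64≡30, 42^128≡70, 42^256≡3, 42^512≡9, 42^1024≡81.
Since 1739 = 1 + 2 + 8 + 64 + 128 + 512 + 1024 in binary, 42^1739 ≡ 42·21·12·30·70·9·81 ≡ 72 (mod 83).

72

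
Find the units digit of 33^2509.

The units digit of 33^n cycles with period 4: 3, 9, 7, 1, …
2509 mod 4 = 1, so the last digit matches 3^1 = 3.

3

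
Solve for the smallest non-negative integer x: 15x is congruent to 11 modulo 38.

The inverse of 15 mod 38 is 33 (since 15·33 = 495 ≡ 1).
So x ≡ 33·11 = 363 ≡ 21 (mod 38).

21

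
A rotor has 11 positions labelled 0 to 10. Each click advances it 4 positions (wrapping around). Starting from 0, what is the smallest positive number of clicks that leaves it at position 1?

11 = 2·4 + 3
4 = 1·3 + 1
3 = 3·1 + 0
Back-substituting gives 4·3 ≡ 1 (mod 11).

3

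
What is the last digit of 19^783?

9

Powers of 9 mod 10 repeat with period 2: 9, 1.
783 leaves remainder 1 on division by 2, so 19^783 ends in 9.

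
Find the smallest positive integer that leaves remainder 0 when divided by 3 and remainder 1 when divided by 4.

9

Since 4·1 ≡ 1 (mod 3), take x = 1 + 4·((0−1)·1 mod 3) = 1 + 4·2 = 9.
Check: 9 mod 3 = 0, 9 mod 4 = 1.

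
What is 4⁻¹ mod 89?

89 = 22·4 + 1
4 = 4·1 + 0
Back-substituting gives 4·67 ≡ 1 (mod 89).

67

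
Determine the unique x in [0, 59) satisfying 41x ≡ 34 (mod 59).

44

The inverse of 41 mod 59 is 36 (since 41·36 = 1476 ≡ 1).
Multiplying both sides by 36: x ≡ 36·34 = 1224 ≡ 44 (mod 59).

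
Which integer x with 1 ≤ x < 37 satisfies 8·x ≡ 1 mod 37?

14

8·14 = 112 = 3·37 + 1, so 8⁻¹ ≡ 14 (mod 37).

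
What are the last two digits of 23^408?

81

Square-and-reduce mod 100: 23^1≡23, 23^2≡29, 23^4≡41, 23^8≡81, 23^16≡61, 23^32≡21, 23^64≡41, 23^128≡81, 23^256≡61.
Since 408 = 8 + 16 + 128 + 256 in binary, 23^408 ≡ 81·61·81·61 ≡ 81 (mod 100).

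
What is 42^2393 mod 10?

Last digits of 2^n: 2, 4, 8, 6 (period 4).
2393 mod 4 = 1, so the last digit matches 2^1 = 2.

2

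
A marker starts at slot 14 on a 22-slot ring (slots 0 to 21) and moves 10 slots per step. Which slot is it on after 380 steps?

380·10 = 3800.
3800 − 172·22 = 16, so 3800 ≡ 16 (mod 22).
(14 + 16) mod 22 = 8.

8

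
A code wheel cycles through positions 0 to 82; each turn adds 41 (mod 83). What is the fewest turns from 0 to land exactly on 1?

41·81 = 3321 = 40·83 + 1, so 41⁻¹ ≡ 81 (mod 83).

81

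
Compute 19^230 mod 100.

1

By repeated squaring mod 100: 19^1≡19, 19^2≡61, 19^4≡21, 19^8≡41, 19^16≡81, 19^32≡61, 19^64≡21, 19^128≡41.
Since 230 = 2 + 4 + 32 + 64 + 128 in binary, 19^230 ≡ 61·21·61·21·41 ≡ 1 (mod 100).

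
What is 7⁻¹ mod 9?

4

9 = 1·7 + 2
7 = 3·2 + 1
2 = 2·1 + 0
Back-substituting gives 7·4 ≡ 1 (mod 9).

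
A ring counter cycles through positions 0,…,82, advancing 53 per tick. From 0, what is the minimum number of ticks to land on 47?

51

The inverse of 53 mod 83 is 47 (since 53·47 = 2491 ≡ 1).
Multiplying both sides by 47: x ≡ 47·47 = 2209 ≡ 51 (mod 83).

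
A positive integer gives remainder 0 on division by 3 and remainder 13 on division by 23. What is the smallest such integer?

x ≡ 0 (mod 3) gives x ∈ {0, 3, 6, 9, 12, 15, 18, 21, …}.
The first of these with x mod 23 = 13 is 36.

36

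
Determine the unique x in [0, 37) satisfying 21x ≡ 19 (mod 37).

15

21⁻¹ ≡ 30 (mod 37) because 21·30 = 630 = 17·37 + 1.
So x ≡ 30·19 = 570 ≡ 15 (mod 37).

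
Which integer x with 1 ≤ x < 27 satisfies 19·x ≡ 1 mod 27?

19·10 = 190 = 7·27 + 1, so 19⁻¹ ≡ 10 (mod 27).

10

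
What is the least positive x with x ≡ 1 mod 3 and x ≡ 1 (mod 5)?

Since 5·2 ≡ 1 (mod 3), take x = 1 + 5·((1−1)·2 mod 3) = 1 + 5·0 = 1.
Check: 1 mod 3 = 1, 1 mod 5 = 1.

1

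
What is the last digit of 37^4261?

7

The units digit of 37^n cycles with period 4: 7, 9, 3, 1, …
4261 leaves remainder 1 on division by 4, so 37^4261 ends in 7.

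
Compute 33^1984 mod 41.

37

Successive squares of 33 mod 41: 33^1≡33, 33^2≡23, 33^4≡37, 33^8≡16, 33^16≡10, 33^32≡18, 33^64≡37, 33^128≡16, 33^256≡10, 33^512≡18, 33^1024≡37.
Since 1984 = 64 + 128 + 256 + 512 + 1024 in binary, 33^1984 ≡ 37·16·10·18·37 ≡ 37 (mod 41).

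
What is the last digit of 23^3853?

Last digits of 3^n: 3, 9, 7, 1 (period 4).
3853 leaves remainder 1 on division by 4, so 23^3853 ends in 3.

3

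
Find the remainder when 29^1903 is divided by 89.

77

By repeated squaring mod 89: 29^1≡29, 29^2≡40, 29^4≡87, 29^8≡4, 29^16≡16, 29^32≡78, 29^64≡32, 29^128≡45, 29^256≡67, 29^512≡39, 29^1024≡8.
1903 = 1 + 2 + 4 + 8 + 32 + 64 + 256 + 512 + 1024, so 29^1903 ≡ 29·40·87·4·78·32·67·39·8 ≡ 77 (mod 89).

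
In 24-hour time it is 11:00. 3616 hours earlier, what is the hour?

3616 = 150·24 + 16, so 3616 mod 24 = 16.
(11 − 16) mod 24 = 19.

19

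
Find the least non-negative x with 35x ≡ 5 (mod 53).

38

The inverse of 35 mod 53 is 50 (since 35·50 = 1750 ≡ 1).
Multiplying both sides by 50: x ≡ 50·5 = 250 ≡ 38 (mod 53).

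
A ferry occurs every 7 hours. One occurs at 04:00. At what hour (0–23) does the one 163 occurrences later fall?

163·7 = 1141.
1141 − 47·24 = 13, so 1141 ≡ 13 (mod 24).
(4 + 13) mod 24 = 17.

17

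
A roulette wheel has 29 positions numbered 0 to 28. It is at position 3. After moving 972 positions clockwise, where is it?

972 mod 29 = 15 (since 33·29 = 957).
(3 + 15) mod 29 = 18.

18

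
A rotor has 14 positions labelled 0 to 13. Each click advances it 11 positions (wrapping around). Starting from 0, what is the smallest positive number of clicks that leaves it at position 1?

14 = 1·11 + 3
11 = 3·3 + 2
3 = 1·2 + 1
2 = 2·1 + 0
Back-substituting gives 11·9 ≡ 1 (mod 14).

9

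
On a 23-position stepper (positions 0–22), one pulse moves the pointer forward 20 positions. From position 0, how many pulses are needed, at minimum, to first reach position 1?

15

23 = 1·20 + 3
20 = 6·3 + 2
3 = 1·2 + 1
2 = 2·1 + 0
Back-substituting gives 20·15 ≡ 1 (mod 23).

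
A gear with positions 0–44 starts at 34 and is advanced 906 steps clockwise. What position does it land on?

40

906 mod 45 = 6 (since 20·45 = 900).
(34 + 6) mod 45 = 40.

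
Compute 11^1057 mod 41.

28

By repeated squaring mod 41: 11^1≡11, 11^2≡39, 11^4≡4, 11^8≡16, 11^16≡10, 11^32≡18, 11^64≡37, 11^128≡16, 11^256≡10, 11^512≡18, 11^1024≡37.
1057 = 1 + 32 + 1024, so 11^1057 ≡ 11·18·37 ≡ 28 (mod 41).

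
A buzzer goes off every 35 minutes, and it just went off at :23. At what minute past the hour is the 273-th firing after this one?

38

273·35 = 9555.
9555 − 159·60 = 15, so 9555 ≡ 15 (mod 60).
(23 + 15) mod 60 = 38.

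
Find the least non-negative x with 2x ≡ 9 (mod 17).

13

2⁻¹ ≡ 9 (mod 17) because 2·9 = 18 = 1·17 + 1.
So x ≡ 9·9 = 81 ≡ 13 (mod 17).
Check: 2·13 = 26 = 1·17 + 9.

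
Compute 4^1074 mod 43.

21

Square-and-reduce mod 43: 4^1≡4, 4^2≡16, 4^4≡41, 4^8≡4, 4^16≡16, 4^32≡41, 4^64≡4, 4^128≡16, 4^256≡41, 4^512≡4, 4^1024≡16.
1074 = 2 + 16 + 32 + 1024, so 4^1074 ≡ 16·16·41·16 ≡ 21 (mod 43).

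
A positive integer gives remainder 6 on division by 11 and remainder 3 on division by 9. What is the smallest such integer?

x ≡ 3 (mod 9) gives x ∈ {3, 12, 21, 30, 39}.
The first of these with x mod 11 = 6 is 39.

39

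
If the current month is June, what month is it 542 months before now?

April

542 = 45·12 + 2, so 542 mod 12 = 2.
June − 2 months → April.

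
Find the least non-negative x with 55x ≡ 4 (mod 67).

22

55⁻¹ ≡ 39 (mod 67) because 55·39 = 2145 = 32·67 + 1.
So x ≡ 39·4 = 156 ≡ 22 (mod 67).
Check: 55·22 = 1210 = 18·67 + 4.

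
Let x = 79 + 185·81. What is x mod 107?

185·81 = 14985.
14985 − 140·107 = 5, so 14985 ≡ 5 (mod 107).
(79 + 5) mod 107 = 84.

84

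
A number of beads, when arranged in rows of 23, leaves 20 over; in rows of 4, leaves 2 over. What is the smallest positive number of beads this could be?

66

Since 4·6 ≡ 1 (mod 23), take x = 2 + 4·((20−2)·6 mod 23) = 2 + 4·16 = 66.
Check: 66 mod 23 = 20, 66 mod 4 = 2.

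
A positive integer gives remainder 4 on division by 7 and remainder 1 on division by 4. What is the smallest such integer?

x ≡ 1 (mod 4) gives x ∈ {1, 5, 9, 13, 17, 21, 25}.
The first of these with x mod 7 = 4 is 25.

25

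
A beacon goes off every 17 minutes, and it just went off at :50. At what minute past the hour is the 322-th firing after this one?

4

322·17 = 5474.
Dividing 5474 by 60 gives quotient 91 and remainder 14.
(50 + 14) mod 60 = 4.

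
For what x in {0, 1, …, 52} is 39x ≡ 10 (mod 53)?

The inverse of 39 mod 53 is 34 (since 39·34 = 1326 ≡ 1).
Multiplying both sides by 34: x ≡ 34·10 = 340 ≡ 22 (mod 53).

22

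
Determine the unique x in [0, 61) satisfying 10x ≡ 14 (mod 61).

38

10⁻¹ ≡ 55 (mod 61) because 10·55 = 550 = 9·61 + 1.
So x ≡ 55·14 = 770 ≡ 38 (mod 61).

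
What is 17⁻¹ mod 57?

57 = 3·17 + 6
17 = 2·6 + 5
6 = 1·5 + 1
5 = 5·1 + 0
Back-substituting gives 17·47 ≡ 1 (mod 57).

47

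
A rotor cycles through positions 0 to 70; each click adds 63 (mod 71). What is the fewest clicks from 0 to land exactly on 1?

63·62 = 3906 = 55·71 + 1, so 63⁻¹ ≡ 62 (mod 71).

62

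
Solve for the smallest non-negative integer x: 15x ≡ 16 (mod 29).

3

The inverse of 15 mod 29 is 2 (since 15·2 = 30 ≡ 1).
So x ≡ 2·16 = 32 ≡ 3 (mod 29).
Check: 15·3 = 45 = 1·29 + 16.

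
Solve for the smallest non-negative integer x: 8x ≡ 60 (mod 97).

56

The inverse of 8 mod 97 is 85 (since 8·85 = 680 ≡ 1).
So x ≡ 85·60 = 5100 ≡ 56 (mod 97).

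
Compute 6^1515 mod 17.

By repeated squaring mod 17: 6^1≡6, 6^2≡2, 6^4≡4, 6^8≡16, 6^16≡1, 6^32≡1, 6^64≡1, 6^128≡1, 6^256≡1, 6^512≡1, 6^1024≡1.
Since 1515 = 1 + 2 + 8 + 32 + 64 + 128 + 256 + 1024 in binary, 6^1515 ≡ 6·2·16·1·1·1·1·1 ≡ 5 (mod 17).

5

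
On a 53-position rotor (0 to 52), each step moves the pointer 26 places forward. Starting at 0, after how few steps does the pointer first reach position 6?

41

26⁻¹ ≡ 51 (mod 53) because 26·51 = 1326 = 25·53 + 1.
So x ≡ 51·6 = 306 ≡ 41 (mod 53).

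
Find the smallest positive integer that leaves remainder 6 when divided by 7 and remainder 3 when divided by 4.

27

Since 4·2 ≡ 1 (mod 7), take x = 3 + 4·((6−3)·2 mod 7) = 3 + 4·6 = 27.
Check: 27 mod 7 = 6, 27 mod 4 = 3.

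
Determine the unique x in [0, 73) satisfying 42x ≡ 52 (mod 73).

36

The inverse of 42 mod 73 is 40 (since 42·40 = 1680 ≡ 1).
So x ≡ 40·52 = 2080 ≡ 36 (mod 73).
Check: 42·36 = 1512 = 20·73 + 52.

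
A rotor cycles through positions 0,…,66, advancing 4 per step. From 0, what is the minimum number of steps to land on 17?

21

The inverse of 4 mod 67 is 17 (since 4·17 = 68 ≡ 1).
So x ≡ 17·17 = 289 ≡ 21 (mod 67).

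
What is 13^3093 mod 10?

3

The units digit of 13^n cycles with period 4: 3, 9, 7, 1, …
3093 leaves remainder 1 on division by 4, so 13^3093 ends in 3.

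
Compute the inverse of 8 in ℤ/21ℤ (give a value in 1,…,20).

8·8 = 64 = 3·21 + 1, so 8⁻¹ ≡ 8 (mod 21).

8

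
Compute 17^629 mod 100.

97

By repeated squaring mod 100: 17^1≡17, 17^2≡89, 17^4≡21, 17^8≡41, 17^16≡81, 17^32≡61, 17^64≡21, 17^128≡41, 17^256≡81, 17^512≡61.
629 = 1 + 4 + 16 + 32 + 64 + 512, so 17^629 ≡ 17·21·81·61·21·61 ≡ 97 (mod 100).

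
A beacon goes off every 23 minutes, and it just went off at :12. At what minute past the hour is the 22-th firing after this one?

38

22·23 = 506.
506 − 8·60 = 26, so 506 ≡ 26 (mod 60).
(12 + 26) mod 60 = 38.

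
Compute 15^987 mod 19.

Square-and-reduce mod 19: 15^1≡15, 15^2≡16, 15^4≡9, 15^8≡5, 15^16≡6, 15^32≡17, 15^64≡4, 15^128≡16, 15^256≡9, 15^512≡5.
987 = 1 + 2 + 8 + 16 + 64 + 128 + 256 + 512, so 15^987 ≡ 15·16·5·6·4·16·9·5 ≡ 8 (mod 19).

8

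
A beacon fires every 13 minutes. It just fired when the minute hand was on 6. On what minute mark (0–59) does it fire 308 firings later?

308·13 = 4004.
4004 = 66·60 + 44, so 4004 mod 60 = 44.
(6 + 44) mod 60 = 50.

50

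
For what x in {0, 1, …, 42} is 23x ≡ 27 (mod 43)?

23⁻¹ ≡ 15 (mod 43) because 23·15 = 345 = 8·43 + 1.
Multiplying both sides by 15: x ≡ 15·27 = 405 ≡ 18 (mod 43).

18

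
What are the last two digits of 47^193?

Square-and-reduce mod 100: 47^1≡47, 47^2≡9, 47^4≡81, 47^8≡61, 47^16≡21, 47^32≡41, 47^64≡81, 47^128≡61.
Since 193 = 1 + 64 + 128 in binary, 47^193 ≡ 47·81·61 ≡ 27 (mod 100).

27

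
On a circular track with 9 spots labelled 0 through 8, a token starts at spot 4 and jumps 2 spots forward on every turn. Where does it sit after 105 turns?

7

105·2 = 210.
210 = 23·9 + 3, so 210 mod 9 = 3.
(4 + 3) mod 9 = 7.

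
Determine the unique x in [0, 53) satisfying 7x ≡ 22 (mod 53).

7⁻¹ ≡ 38 (mod 53) because 7·38 = 266 = 5·53 + 1.
So x ≡ 38·22 = 836 ≡ 41 (mod 53).

41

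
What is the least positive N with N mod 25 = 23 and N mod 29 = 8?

x ≡ 23 (mod 25) gives x ∈ {23, 48, 73, 98, 123, 148, 173, 198, …}.
The first of these with x mod 29 = 8 is 298.

298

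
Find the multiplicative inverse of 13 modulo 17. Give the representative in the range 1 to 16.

13·4 = 52 = 3·17 + 1, so 13⁻¹ ≡ 4 (mod 17).

4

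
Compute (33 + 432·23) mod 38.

13

432·23 = 9936.
9936 = 261·38 + 18, so 9936 mod 38 = 18.
(33 + 18) mod 38 = 13.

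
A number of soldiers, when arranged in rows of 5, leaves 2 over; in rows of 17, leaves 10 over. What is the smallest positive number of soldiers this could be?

x ≡ 2 (mod 5) gives x ∈ {2, 7, 12, 17, 22, 27}.
The first of these with x mod 17 = 10 is 27.

27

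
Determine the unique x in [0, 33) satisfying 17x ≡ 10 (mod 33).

The inverse of 17 mod 33 is 2 (since 17·2 = 34 ≡ 1).
So x ≡ 2·10 = 20 ≡ 20 (mod 33).

20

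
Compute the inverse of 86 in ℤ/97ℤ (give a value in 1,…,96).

44

86·44 = 3784 = 39·97 + 1, so 86⁻¹ ≡ 44 (mod 97).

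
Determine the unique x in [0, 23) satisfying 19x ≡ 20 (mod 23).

19⁻¹ ≡ 17 (mod 23) because 19·17 = 323 = 14·23 + 1.
So x ≡ 17·20 = 340 ≡ 18 (mod 23).

18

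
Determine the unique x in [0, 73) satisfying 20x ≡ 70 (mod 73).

40

The inverse of 20 mod 73 is 11 (since 20·11 = 220 ≡ 1).
Multiplying both sides by 11: x ≡ 11·70 = 770 ≡ 40 (mod 73).
Check: 20·40 = 800 = 10·73 + 70.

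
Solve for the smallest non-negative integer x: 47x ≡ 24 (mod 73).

The inverse of 47 mod 73 is 14 (since 47·14 = 658 ≡ 1).
Multiplying both sides by 14: x ≡ 14·24 = 336 ≡ 44 (mod 73).

44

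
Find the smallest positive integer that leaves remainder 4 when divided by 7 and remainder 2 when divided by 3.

11

Since 3·5 ≡ 1 (mod 7), take x = 2 + 3·((4−2)·5 mod 7) = 2 + 3·3 = 11.
Check: 11 mod 7 = 4, 11 mod 3 = 2.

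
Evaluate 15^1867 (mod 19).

Successive squares of 15 mod 19: 15^1≡15, 15^2≡16, 15^4≡9, 15^8≡5, 15^16≡6, 15^32≡17, 15^64≡4, 15^128≡16, 15^256≡9, 15^512≡5, 15^1024≡6.
Since 1867 = 1 + 2 + 8 + 64 + 256 + 512 + 1024 in binary, 15^1867 ≡ 15·16·5·4·9·5·6 ≡ 10 (mod 19).

10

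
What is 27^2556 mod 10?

Powers of 7 mod 10 repeat with period 4: 7, 9, 3, 1.
2556 mod 4 = 0, so the last digit matches 7^4 = 1.

1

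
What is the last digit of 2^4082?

The units digit of 2^n cycles with period 4: 2, 4, 8, 6, …
4082 leaves remainder 2 on division by 4, so 2^4082 ends in 4.

4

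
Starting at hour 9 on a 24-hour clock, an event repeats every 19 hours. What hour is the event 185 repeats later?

185·19 = 3515.
3515 mod 24 = 11 (since 146·24 = 3504).
(9 + 11) mod 24 = 20.

20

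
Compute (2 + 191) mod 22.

Dividing 191 by 22 gives quotient 8 and remainder 15.
(2 + 15) mod 22 = 17.

17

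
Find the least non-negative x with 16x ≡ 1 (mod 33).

The inverse of 16 mod 33 is 31 (since 16·31 = 496 ≡ 1).
Multiplying both sides by 31: x ≡ 31·1 = 31 ≡ 31 (mod 33).
Check: 16·31 = 496 = 15·33 + 1.

31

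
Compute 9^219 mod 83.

Square-and-reduce mod 83: 9^1≡9, 9^2≡81, 9^4≡4, 9^8≡16, 9^16≡7, 9^32≡49, 9^64≡77, 9^128≡36.
Since 219 = 1 + 2 + 8 + 16 + 64 + 128 in binary, 9^219 ≡ 9·81·16·7·77·36 ≡ 38 (mod 83).

38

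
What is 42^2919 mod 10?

8

Last digits of 2^n: 2, 4, 8, 6 (period 4).
2919 leaves remainder 3 on division by 4, so 42^2919 ends in 8.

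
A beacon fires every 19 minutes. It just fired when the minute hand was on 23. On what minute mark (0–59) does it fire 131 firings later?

131·19 = 2489.
Dividing 2489 by 60 gives quotient 41 and remainder 29.
(23 + 29) mod 60 = 52.

52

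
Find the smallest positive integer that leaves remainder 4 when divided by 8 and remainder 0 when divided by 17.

x ≡ 4 (mod 8) gives x ∈ {4, 12, 20, 28, 36, 44, 52, 60, …}.
The first of these with x mod 17 = 0 is 68.

68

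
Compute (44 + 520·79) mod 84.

48

520·79 = 41080.
41080 mod 84 = 4 (since 489·84 = 41076).
(44 + 4) mod 84 = 48.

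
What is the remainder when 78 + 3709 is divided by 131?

119

Dividing 3709 by 131 gives quotient 28 and remainder 41.
(78 + 41) mod 131 = 119.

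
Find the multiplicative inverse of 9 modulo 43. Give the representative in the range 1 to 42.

24

9·24 = 216 = 5·43 + 1, so 9⁻¹ ≡ 24 (mod 43).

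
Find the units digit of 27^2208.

1

The units digit of 27^n cycles with period 4: 7, 9, 3, 1, …
2208 leaves remainder 0 on division by 4, so 27^2208 ends in 1.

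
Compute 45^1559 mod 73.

29

Square-and-reduce mod 73: 45^1≡45, 45^2≡54, 45^4≡69, 45^8≡16, 45^16≡37, 45^32≡55, 45^64≡32, 45^128≡2, 45^256≡4, 45^512≡16, 45^1024≡37.
Since 1559 = 1 + 2 + 4 + 16 + 512 + 1024 in binary, 45^1559 ≡ 45·54·69·37·16·37 ≡ 29 (mod 73).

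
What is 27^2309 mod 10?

7

Last digits of 7^n: 7, 9, 3, 1 (period 4).
2309 leaves remainder 1 on division by 4, so 27^2309 ends in 7.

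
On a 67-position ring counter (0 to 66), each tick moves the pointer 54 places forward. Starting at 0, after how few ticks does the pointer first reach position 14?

35

The inverse of 54 mod 67 is 36 (since 54·36 = 1944 ≡ 1).
Multiplying both sides by 36: x ≡ 36·14 = 504 ≡ 35 (mod 67).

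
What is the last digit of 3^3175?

Powers of 3 mod 10 repeat with period 4: 3, 9, 7, 1.
3175 mod 4 = 3, so the last digit matches 3^3 = 7.

7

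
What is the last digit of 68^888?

The units digit of 68^n cycles with period 4: 8, 4, 2, 6, …
888 leaves remainder 0 on division by 4, so 68^888 ends in 6.

6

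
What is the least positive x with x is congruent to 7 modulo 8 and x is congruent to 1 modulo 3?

x ≡ 1 (mod 3) gives x ∈ {1, 4, 7}.
The first of these with x mod 8 = 7 is 7.

7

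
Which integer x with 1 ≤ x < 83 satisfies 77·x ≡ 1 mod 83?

69

83 = 1·77 + 6
77 = 12·6 + 5
6 = 1·5 + 1
5 = 5·1 + 0
Back-substituting gives 77·69 ≡ 1 (mod 83).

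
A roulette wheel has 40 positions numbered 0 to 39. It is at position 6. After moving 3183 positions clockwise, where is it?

Dividing 3183 by 40 gives quotient 79 and remainder 23.
(6 + 23) mod 40 = 29.

29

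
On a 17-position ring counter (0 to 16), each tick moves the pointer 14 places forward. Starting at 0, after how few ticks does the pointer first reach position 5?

4

The inverse of 14 mod 17 is 11 (since 14·11 = 154 ≡ 1).
Multiplying both sides by 11: x ≡ 11·5 = 55 ≡ 4 (mod 17).
Check: 14·4 = 56 = 3·17 + 5.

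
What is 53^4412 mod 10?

1

Last digits of 3^n: 3, 9, 7, 1 (period 4).
4412 leaves remainder 0 on division by 4, so 53^4412 ends in 1.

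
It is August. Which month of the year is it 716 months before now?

December

Dividing 716 by 12 gives quotient 59 and remainder 8.
August − 8 months → December.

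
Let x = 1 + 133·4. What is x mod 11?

5

133·4 = 532.
532 − 48·11 = 4, so 532 ≡ 4 (mod 11).
(1 + 4) mod 11 = 5.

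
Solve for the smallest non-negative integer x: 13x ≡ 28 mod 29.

The inverse of 13 mod 29 is 9 (since 13·9 = 117 ≡ 1).
So x ≡ 9·28 = 252 ≡ 20 (mod 29).
Check: 13·20 = 260 = 8·29 + 28.

20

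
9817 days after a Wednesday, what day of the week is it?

Dividing 9817 by 7 gives quotient 1402 and remainder 3.
Wednesday + 3 days → Saturday.

Saturday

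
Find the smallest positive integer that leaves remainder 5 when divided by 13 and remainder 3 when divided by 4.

x ≡ 3 (mod 4) gives x ∈ {3, 7, 11, 15, 19, 23, 27, 31}.
The first of these with x mod 13 = 5 is 31.

31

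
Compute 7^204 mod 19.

1

Square-and-reduce mod 19: 7^1≡7, 7^2≡11, 7^4≡7, 7^8≡11, 7^16≡7, 7^32≡11, 7^64≡7, 7^128≡11.
204 = 4 + 8 + 64 + 128, so 7^204 ≡ 7·11·7·11 ≡ 1 (mod 19).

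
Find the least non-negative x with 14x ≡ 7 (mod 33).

14⁻¹ ≡ 26 (mod 33) because 14·26 = 364 = 11·33 + 1.
So x ≡ 26·7 = 182 ≡ 17 (mod 33).
Check: 14·17 = 238 = 7·33 + 7.

17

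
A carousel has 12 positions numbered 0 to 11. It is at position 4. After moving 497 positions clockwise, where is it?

9

Dividing 497 by 12 gives quotient 41 and remainder 5.
(4 + 5) mod 12 = 9.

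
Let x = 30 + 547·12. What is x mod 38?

20

547·12 = 6564.
Dividing 6564 by 38 gives quotient 172 and remainder 28.
(30 + 28) mod 38 = 20.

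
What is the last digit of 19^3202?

1

The units digit of 19^n cycles with period 2: 9, 1, …
3202 leaves remainder 0 on division by 2, so 19^3202 ends in 1.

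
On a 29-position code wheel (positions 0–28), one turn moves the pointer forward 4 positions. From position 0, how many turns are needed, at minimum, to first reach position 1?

22

4·22 = 88 = 3·29 + 1, so 4⁻¹ ≡ 22 (mod 29).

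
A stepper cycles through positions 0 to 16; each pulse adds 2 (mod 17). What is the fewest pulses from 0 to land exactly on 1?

9

17 = 8·2 + 1
2 = 2·1 + 0
Back-substituting gives 2·9 ≡ 1 (mod 17).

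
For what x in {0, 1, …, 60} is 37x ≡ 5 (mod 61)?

43

The inverse of 37 mod 61 is 33 (since 37·33 = 1221 ≡ 1).
Multiplying both sides by 33: x ≡ 33·5 = 165 ≡ 43 (mod 61).
Check: 37·43 = 1591 = 26·61 + 5.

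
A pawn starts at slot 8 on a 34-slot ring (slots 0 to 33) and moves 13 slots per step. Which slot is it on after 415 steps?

415·13 = 5395.
5395 = 158·34 + 23, so 5395 mod 34 = 23.
(8 + 23) mod 34 = 31.

31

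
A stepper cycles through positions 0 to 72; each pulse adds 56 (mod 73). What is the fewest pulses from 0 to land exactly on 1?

30

56·30 = 1680 = 23·73 + 1, so 56⁻¹ ≡ 30 (mod 73).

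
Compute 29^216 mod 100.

21

Successive squares of 29 mod 100: 29^1≡29, 29^2≡41, 29^4≡81, 29^8≡61, 29^16≡21, 29^32≡41, 29^64≡81, 29^128≡61.
Since 216 = 8 + 16 + 64 + 128 in binary, 29^216 ≡ 61·21·81·61 ≡ 21 (mod 100).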